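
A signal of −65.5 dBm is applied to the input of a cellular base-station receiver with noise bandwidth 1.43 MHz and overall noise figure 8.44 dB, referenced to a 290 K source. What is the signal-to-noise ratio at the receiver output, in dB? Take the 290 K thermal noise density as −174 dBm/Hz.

38.5 dB

Noise floor: N = −174 + 10 log₁₀(B) + NF
10 log₁₀(1.43×10⁶) = 61.55 dB
N = −174 + 61.55 + 8.44 = −104.01 dBm
SNR = P_sig − N = −65.5 − (−104.01) = 38.51 dB → 38.5 dB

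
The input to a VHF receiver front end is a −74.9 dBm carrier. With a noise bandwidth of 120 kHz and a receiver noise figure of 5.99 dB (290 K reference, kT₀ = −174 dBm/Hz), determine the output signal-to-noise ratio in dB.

42.3 dB

Noise floor: N = −174 + 10 log₁₀(B) + NF
10 log₁₀(1.20×10⁵) = 50.79 dB
N = −174 + 50.79 + 5.99 = −117.22 dBm
SNR = P_sig − N = −74.9 − (−117.22) = 42.32 dB → 42.3 dB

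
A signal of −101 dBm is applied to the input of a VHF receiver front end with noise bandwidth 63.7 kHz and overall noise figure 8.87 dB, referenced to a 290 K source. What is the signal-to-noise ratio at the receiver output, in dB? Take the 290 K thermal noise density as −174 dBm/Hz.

Noise floor: N = −174 + 10 log₁₀(B) + NF
10 log₁₀(6.37×10⁴) = 48.04 dB
N = −174 + 48.04 + 8.87 = −117.09 dBm
SNR = P_sig − N = −101 − (−117.09) = 16.09 dB → 16.1 dB

16.1 dB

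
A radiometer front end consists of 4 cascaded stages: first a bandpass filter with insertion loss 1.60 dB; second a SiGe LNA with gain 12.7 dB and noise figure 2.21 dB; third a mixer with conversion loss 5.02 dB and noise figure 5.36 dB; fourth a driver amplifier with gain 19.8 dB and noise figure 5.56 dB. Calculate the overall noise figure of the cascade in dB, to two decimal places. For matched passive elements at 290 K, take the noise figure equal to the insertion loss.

Convert to linear (a loss of L dB is a gain of −L dB): F_i = 10^(NF_i/10), G_i = 10^(G_i,dB/10)
  Stage 1: F_1 = 10^(1.60/10) = 1.445, G_1 = 10^(−1.60/10) = 0.6918
  Stage 2: F_2 = 10^(2.21/10) = 1.663, G_2 = 10^(12.7/10) = 18.62
  Stage 3: F_3 = 10^(5.36/10) = 3.436, G_3 = 10^(−5.02/10) = 0.3148
  Stage 4: F_4 = 10^(5.56/10) = 3.597, G_4 = 10^(19.8/10) = 95.50
Friis cascade:
  F = 1.445 + (1.663 − 1)/0.6918 + (3.436 − 1)/12.88 + (3.597 − 1)/4.055 = 3.234
NF = 10 log₁₀(3.234) = 5.10 dB

5.10 dB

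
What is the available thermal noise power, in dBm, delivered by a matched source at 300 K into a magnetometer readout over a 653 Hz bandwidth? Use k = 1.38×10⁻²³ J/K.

P_n = kTB = 1.38×10⁻²³ × 300 × 6.53×10² = 2.70×10⁻¹⁸ W
In dBm: 10 log₁₀(2.70×10⁻¹⁸ / 10⁻³) = −145.7 dBm

−145.7 dBm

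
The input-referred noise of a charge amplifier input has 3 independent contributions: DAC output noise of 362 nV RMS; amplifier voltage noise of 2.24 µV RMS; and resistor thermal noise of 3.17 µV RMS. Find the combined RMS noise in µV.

3.90 µV

Uncorrelated sources add in power (mean-square): V_tot = √(ΣV_i²)
V_tot = √[(3.62×10⁻⁷)² + (2.24×10⁻⁶)² + (3.17×10⁻⁶)²] = 3.90×10⁻⁶ V = 3.90 µV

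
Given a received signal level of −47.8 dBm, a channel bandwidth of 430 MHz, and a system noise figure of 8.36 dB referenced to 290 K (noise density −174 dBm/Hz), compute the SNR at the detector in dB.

31.5 dB

Noise floor: N = −174 + 10 log₁₀(B) + NF
10 log₁₀(4.30×10⁸) = 86.33 dB
N = −174 + 86.33 + 8.36 = −79.31 dBm
SNR = P_sig − N = −47.8 − (−79.31) = 31.51 dB → 31.5 dB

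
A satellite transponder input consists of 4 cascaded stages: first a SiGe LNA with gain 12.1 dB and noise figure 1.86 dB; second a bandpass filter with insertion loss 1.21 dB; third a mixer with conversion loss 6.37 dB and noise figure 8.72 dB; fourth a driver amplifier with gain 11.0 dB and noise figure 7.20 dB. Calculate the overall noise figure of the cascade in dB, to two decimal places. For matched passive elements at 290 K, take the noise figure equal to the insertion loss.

Convert to linear (a loss of L dB is a gain of −L dB): F_i = 10^(NF_i/10), G_i = 10^(G_i,dB/10)
  Stage 1: F_1 = 10^(1.86/10) = 1.535, G_1 = 10^(12.1/10) = 16.22
  Stage 2: F_2 = 10^(1.21/10) = 1.321, G_2 = 10^(−1.21/10) = 0.7568
  Stage 3: F_3 = 10^(8.72/10) = 7.447, G_3 = 10^(−6.37/10) = 0.2307
  Stage 4: F_4 = 10^(7.20/10) = 5.248, G_4 = 10^(11.0/10) = 12.59
Friis cascade:
  F = 1.535 + (1.321 − 1)/16.22 + (7.447 − 1)/12.27 + (5.248 − 1)/2.831 = 3.580
NF = 10 log₁₀(3.580) = 5.54 dB

5.54 dB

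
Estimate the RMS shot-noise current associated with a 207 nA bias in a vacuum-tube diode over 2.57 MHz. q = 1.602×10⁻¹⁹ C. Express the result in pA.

413 pA

I_n = √(2qI·B)
2qI·B = 2 × 1.602×10⁻¹⁹ × 2.07×10⁻⁷ × 2.57×10⁶ = 1.70×10⁻¹⁹ A²
I_n = √(1.70×10⁻¹⁹) = 4.13×10⁻¹⁰ A = 413 pA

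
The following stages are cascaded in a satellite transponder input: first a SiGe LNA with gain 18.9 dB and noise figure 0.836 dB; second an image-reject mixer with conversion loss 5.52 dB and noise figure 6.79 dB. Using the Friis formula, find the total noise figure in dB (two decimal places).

Convert to linear (a loss of L dB is a gain of −L dB): F_i = 10^(NF_i/10), G_i = 10^(G_i,dB/10)
  Stage 1: F_1 = 10^(0.836/10) = 1.212, G_1 = 10^(18.9/10) = 77.62
  Stage 2: F_2 = 10^(6.79/10) = 4.775, G_2 = 10^(−5.52/10) = 0.2805
Friis cascade:
  F = 1.212 + (4.775 − 1)/77.62 = 1.261
NF = 10 log₁₀(1.261) = 1.01 dB

1.01 dB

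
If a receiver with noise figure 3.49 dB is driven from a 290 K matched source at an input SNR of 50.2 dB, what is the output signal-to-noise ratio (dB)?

By definition F = SNR_in/SNR_out, so in dB: SNR_out = SNR_in − NF
SNR_out = 50.2 − 3.49 = 46.71 dB

46.71 dB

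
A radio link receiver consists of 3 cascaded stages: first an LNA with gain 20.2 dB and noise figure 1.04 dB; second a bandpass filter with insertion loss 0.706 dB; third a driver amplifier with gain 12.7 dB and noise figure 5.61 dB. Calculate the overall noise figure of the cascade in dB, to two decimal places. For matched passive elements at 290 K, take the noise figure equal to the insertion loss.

Convert to linear (a loss of L dB is a gain of −L dB): F_i = 10^(NF_i/10), G_i = 10^(G_i,dB/10)
  Stage 1: F_1 = 10^(1.04/10) = 1.271, G_1 = 10^(20.2/10) = 104.7
  Stage 2: F_2 = 10^(0.706/10) = 1.177, G_2 = 10^(−0.706/10) = 0.8500
  Stage 3: F_3 = 10^(5.61/10) = 3.639, G_3 = 10^(12.7/10) = 18.62
Friis cascade:
  F = 1.271 + (1.177 − 1)/104.7 + (3.639 − 1)/89.00 = 1.302
NF = 10 log₁₀(1.302) = 1.15 dB

1.15 dB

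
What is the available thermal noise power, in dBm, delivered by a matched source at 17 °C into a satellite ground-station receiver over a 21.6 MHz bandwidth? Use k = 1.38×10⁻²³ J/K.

T = 17 °C + 273.15 = 290.15 K
P_n = kTB = 1.38×10⁻²³ × 290.15 × 2.16×10⁷ = 8.65×10⁻¹⁴ W
In dBm: 10 log₁₀(8.65×10⁻¹⁴ / 10⁻³) = −100.6 dBm

−100.6 dBm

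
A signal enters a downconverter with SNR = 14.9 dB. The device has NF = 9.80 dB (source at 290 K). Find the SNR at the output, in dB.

5.10 dB

By definition F = SNR_in/SNR_out, so in dB: SNR_out = SNR_in − NF
SNR_out = 14.9 − 9.80 = 5.10 dB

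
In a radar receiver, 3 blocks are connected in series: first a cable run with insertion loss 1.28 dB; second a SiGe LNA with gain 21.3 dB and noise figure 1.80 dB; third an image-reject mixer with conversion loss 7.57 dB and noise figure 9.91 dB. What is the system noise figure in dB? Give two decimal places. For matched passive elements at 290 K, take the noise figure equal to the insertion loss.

3.26 dB

Convert to linear (a loss of L dB is a gain of −L dB): F_i = 10^(NF_i/10), G_i = 10^(G_i,dB/10)
  Stage 1: F_1 = 10^(1.28/10) = 1.343, G_1 = 10^(−1.28/10) = 0.7447
  Stage 2: F_2 = 10^(1.80/10) = 1.514, G_2 = 10^(21.3/10) = 134.9
  Stage 3: F_3 = 10^(9.91/10) = 9.795, G_3 = 10^(−7.57/10) = 0.1750
Friis cascade:
  F = 1.343 + (1.514 − 1)/0.7447 + (9.795 − 1)/100.5 = 2.120
NF = 10 log₁₀(2.120) = 3.26 dB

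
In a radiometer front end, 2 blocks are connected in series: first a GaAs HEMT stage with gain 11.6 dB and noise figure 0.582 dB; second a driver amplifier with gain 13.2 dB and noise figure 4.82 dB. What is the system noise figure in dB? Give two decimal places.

1.09 dB

Convert to linear (a loss of L dB is a gain of −L dB): F_i = 10^(NF_i/10), G_i = 10^(G_i,dB/10)
  Stage 1: F_1 = 10^(0.582/10) = 1.143, G_1 = 10^(11.6/10) = 14.45
  Stage 2: F_2 = 10^(4.82/10) = 3.034, G_2 = 10^(13.2/10) = 20.89
Friis cascade:
  F = 1.143 + (3.034 − 1)/14.45 = 1.284
NF = 10 log₁₀(1.284) = 1.09 dB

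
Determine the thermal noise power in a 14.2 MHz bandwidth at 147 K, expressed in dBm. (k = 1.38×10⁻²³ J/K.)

P_n = kTB = 1.38×10⁻²³ × 147 × 1.42×10⁷ = 2.88×10⁻¹⁴ W
In dBm: 10 log₁₀(2.88×10⁻¹⁴ / 10⁻³) = −105.4 dBm

−105.4 dBm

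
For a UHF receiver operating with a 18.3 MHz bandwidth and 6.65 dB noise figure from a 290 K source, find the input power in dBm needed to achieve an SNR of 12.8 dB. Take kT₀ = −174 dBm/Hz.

−81.9 dBm

Sensitivity = −174 + 10 log₁₀(B) + NF + SNR_min
= −174 + 72.62 + 6.65 + 12.8
= −81.93 dBm → −81.9 dBm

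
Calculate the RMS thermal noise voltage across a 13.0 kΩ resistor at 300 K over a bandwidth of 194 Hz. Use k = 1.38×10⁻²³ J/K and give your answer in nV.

204 nV

V_n = √(4kTRB)
4kTRB = 4 × 1.38×10⁻²³ × 300 × 1.30×10⁴ × 1.94×10² = 4.18×10⁻¹⁴ V²
V_n = √(4.18×10⁻¹⁴) = 2.04×10⁻⁷ V = 204 nV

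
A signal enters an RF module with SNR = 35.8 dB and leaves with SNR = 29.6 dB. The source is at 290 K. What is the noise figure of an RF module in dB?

NF (dB) = SNR_in(dB) − SNR_out(dB) when the source is at T₀
NF = 35.8 − 29.6 = 6.2 dB

6.2 dB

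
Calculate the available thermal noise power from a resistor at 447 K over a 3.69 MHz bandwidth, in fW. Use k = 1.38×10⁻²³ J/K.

P_n = kTB = 1.38×10⁻²³ × 447 × 3.69×10⁶ = 2.28×10⁻¹⁴ W = 22.8 fW

22.8 fW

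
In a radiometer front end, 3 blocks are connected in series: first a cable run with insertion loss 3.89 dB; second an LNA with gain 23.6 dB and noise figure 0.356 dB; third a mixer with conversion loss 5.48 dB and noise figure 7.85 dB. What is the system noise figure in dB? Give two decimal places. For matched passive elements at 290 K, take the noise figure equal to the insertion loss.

Convert to linear (a loss of L dB is a gain of −L dB): F_i = 10^(NF_i/10), G_i = 10^(G_i,dB/10)
  Stage 1: F_1 = 10^(3.89/10) = 2.449, G_1 = 10^(−3.89/10) = 0.4083
  Stage 2: F_2 = 10^(0.356/10) = 1.085, G_2 = 10^(23.6/10) = 229.1
  Stage 3: F_3 = 10^(7.85/10) = 6.095, G_3 = 10^(−5.48/10) = 0.2831
Friis cascade:
  F = 2.449 + (1.085 − 1)/0.4083 + (6.095 − 1)/93.54 = 2.713
NF = 10 log₁₀(2.713) = 4.33 dB

4.33 dB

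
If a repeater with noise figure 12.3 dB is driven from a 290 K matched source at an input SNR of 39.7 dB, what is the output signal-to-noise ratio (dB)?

By definition F = SNR_in/SNR_out, so in dB: SNR_out = SNR_in − NF
SNR_out = 39.7 − 12.3 = 27.4 dB

27.4 dB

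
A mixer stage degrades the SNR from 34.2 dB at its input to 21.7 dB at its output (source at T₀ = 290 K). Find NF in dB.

NF (dB) = SNR_in(dB) − SNR_out(dB) when the source is at T₀
NF = 34.2 − 21.7 = 12.5 dB

12.5 dB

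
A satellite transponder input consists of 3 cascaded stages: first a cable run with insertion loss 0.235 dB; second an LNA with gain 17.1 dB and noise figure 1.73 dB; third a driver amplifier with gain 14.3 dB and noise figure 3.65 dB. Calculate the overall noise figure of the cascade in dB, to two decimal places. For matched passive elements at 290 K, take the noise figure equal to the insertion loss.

Convert to linear (a loss of L dB is a gain of −L dB): F_i = 10^(NF_i/10), G_i = 10^(G_i,dB/10)
  Stage 1: F_1 = 10^(0.235/10) = 1.056, G_1 = 10^(−0.235/10) = 0.9473
  Stage 2: F_2 = 10^(1.73/10) = 1.489, G_2 = 10^(17.1/10) = 51.29
  Stage 3: F_3 = 10^(3.65/10) = 2.317, G_3 = 10^(14.3/10) = 26.92
Friis cascade:
  F = 1.056 + (1.489 − 1)/0.9473 + (2.317 − 1)/48.58 = 1.599
NF = 10 log₁₀(1.599) = 2.04 dB

2.04 dB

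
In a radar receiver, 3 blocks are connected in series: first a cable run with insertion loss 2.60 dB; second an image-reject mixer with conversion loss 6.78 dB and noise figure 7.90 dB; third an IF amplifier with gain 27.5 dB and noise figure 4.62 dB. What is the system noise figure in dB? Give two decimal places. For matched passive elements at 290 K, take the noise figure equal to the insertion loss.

14.42 dB

Convert to linear (a loss of L dB is a gain of −L dB): F_i = 10^(NF_i/10), G_i = 10^(G_i,dB/10)
  Stage 1: F_1 = 10^(2.60/10) = 1.820, G_1 = 10^(−2.60/10) = 0.5495
  Stage 2: F_2 = 10^(7.90/10) = 6.166, G_2 = 10^(−6.78/10) = 0.2099
  Stage 3: F_3 = 10^(4.62/10) = 2.897, G_3 = 10^(27.5/10) = 562.3
Friis cascade:
  F = 1.820 + (6.166 − 1)/0.5495 + (2.897 − 1)/0.1153 = 27.67
NF = 10 log₁₀(27.67) = 14.42 dB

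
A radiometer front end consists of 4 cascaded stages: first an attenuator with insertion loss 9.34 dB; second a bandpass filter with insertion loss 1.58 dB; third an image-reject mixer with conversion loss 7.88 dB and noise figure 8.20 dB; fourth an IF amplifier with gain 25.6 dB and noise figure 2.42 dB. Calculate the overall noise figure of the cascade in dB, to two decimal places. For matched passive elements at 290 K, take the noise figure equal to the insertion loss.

Convert to linear (a loss of L dB is a gain of −L dB): F_i = 10^(NF_i/10), G_i = 10^(G_i,dB/10)
  Stage 1: F_1 = 10^(9.34/10) = 8.590, G_1 = 10^(−9.34/10) = 0.1164
  Stage 2: F_2 = 10^(1.58/10) = 1.439, G_2 = 10^(−1.58/10) = 0.6950
  Stage 3: F_3 = 10^(8.20/10) = 6.607, G_3 = 10^(−7.88/10) = 0.1629
  Stage 4: F_4 = 10^(2.42/10) = 1.746, G_4 = 10^(25.6/10) = 363.1
Friis cascade:
  F = 8.590 + (1.439 − 1)/0.1164 + (6.607 − 1)/0.08091 + (1.746 − 1)/0.01318 = 138.2
NF = 10 log₁₀(138.2) = 21.41 dB

21.41 dB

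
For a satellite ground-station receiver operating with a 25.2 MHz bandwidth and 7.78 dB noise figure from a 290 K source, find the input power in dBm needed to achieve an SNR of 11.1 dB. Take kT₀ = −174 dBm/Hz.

−81.1 dBm

Sensitivity = −174 + 10 log₁₀(B) + NF + SNR_min
= −174 + 74.01 + 7.78 + 11.1
= −81.11 dBm → −81.1 dBm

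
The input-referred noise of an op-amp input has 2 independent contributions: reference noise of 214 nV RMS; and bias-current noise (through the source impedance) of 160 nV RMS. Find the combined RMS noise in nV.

267 nV

Uncorrelated sources add in power (mean-square): V_tot = √(ΣV_i²)
V_tot = √[(2.14×10⁻⁷)² + (1.60×10⁻⁷)²] = 2.67×10⁻⁷ V = 267 nV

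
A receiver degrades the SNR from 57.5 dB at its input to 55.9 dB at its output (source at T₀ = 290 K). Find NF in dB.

1.6 dB

NF (dB) = SNR_in(dB) − SNR_out(dB) when the source is at T₀
NF = 57.5 − 55.9 = 1.6 dB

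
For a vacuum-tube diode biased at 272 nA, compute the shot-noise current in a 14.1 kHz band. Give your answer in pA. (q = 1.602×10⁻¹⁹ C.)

35.1 pA

I_n = √(2qI·B)
2qI·B = 2 × 1.602×10⁻¹⁹ × 2.72×10⁻⁷ × 1.41×10⁴ = 1.23×10⁻²¹ A²
I_n = √(1.23×10⁻²¹) = 3.51×10⁻¹¹ A = 35.1 pA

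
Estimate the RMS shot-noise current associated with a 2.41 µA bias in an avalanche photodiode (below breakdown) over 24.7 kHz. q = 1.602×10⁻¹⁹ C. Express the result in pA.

138 pA

I_n = √(2qI·B)
2qI·B = 2 × 1.602×10⁻¹⁹ × 2.41×10⁻⁶ × 2.47×10⁴ = 1.91×10⁻²⁰ A²
I_n = √(1.91×10⁻²⁰) = 1.38×10⁻¹⁰ A = 138 pA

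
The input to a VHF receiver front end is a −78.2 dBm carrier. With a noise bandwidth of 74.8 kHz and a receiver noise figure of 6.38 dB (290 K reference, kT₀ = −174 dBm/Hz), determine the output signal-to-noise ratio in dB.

Noise floor: N = −174 + 10 log₁₀(B) + NF
10 log₁₀(7.48×10⁴) = 48.74 dB
N = −174 + 48.74 + 6.38 = −118.88 dBm
SNR = P_sig − N = −78.2 − (−118.88) = 40.68 dB → 40.7 dB

40.7 dB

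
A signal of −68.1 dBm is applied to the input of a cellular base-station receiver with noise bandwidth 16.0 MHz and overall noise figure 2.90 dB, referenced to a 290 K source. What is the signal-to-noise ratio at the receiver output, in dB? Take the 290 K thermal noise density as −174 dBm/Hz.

31.0 dB

Noise floor: N = −174 + 10 log₁₀(B) + NF
10 log₁₀(1.60×10⁷) = 72.04 dB
N = −174 + 72.04 + 2.90 = −99.06 dBm
SNR = P_sig − N = −68.1 − (−99.06) = 30.96 dB → 31.0 dB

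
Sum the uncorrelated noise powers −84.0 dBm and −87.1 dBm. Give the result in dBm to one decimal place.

Convert to linear, add, convert back:
P₁ = 3.98×10⁻¹² W, P₂ = 1.95×10⁻¹² W
P_tot = 5.93×10⁻¹² W → 10 log₁₀(P_tot / 10⁻³) = −82.3 dBm

−82.3 dBm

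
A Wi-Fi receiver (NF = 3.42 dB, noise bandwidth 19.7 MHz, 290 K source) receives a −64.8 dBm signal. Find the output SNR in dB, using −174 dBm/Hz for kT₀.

Noise floor: N = −174 + 10 log₁₀(B) + NF
10 log₁₀(1.97×10⁷) = 72.94 dB
N = −174 + 72.94 + 3.42 = −97.64 dBm
SNR = P_sig − N = −64.8 − (−97.64) = 32.84 dB → 32.8 dB

32.8 dB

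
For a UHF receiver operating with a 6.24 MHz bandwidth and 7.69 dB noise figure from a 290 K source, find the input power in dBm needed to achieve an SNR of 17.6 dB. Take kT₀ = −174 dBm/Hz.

Sensitivity = −174 + 10 log₁₀(B) + NF + SNR_min
= −174 + 67.95 + 7.69 + 17.6
= −80.76 dBm → −80.8 dBm

−80.8 dBm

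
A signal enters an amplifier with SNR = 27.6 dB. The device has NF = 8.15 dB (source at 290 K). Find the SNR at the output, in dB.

19.45 dB

By definition F = SNR_in/SNR_out, so in dB: SNR_out = SNR_in − NF
SNR_out = 27.6 − 8.15 = 19.45 dB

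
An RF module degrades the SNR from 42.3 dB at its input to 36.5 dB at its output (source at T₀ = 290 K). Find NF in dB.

5.8 dB

NF (dB) = SNR_in(dB) − SNR_out(dB) when the source is at T₀
NF = 42.3 − 36.5 = 5.8 dB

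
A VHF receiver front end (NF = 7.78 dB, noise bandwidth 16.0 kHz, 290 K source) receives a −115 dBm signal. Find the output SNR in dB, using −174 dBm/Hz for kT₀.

9.2 dB

Noise floor: N = −174 + 10 log₁₀(B) + NF
10 log₁₀(1.60×10⁴) = 42.04 dB
N = −174 + 42.04 + 7.78 = −124.18 dBm
SNR = P_sig − N = −115 − (−124.18) = 9.18 dB → 9.2 dB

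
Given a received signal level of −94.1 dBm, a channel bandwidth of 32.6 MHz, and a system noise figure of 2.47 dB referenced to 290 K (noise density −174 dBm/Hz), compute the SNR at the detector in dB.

2.3 dB

Noise floor: N = −174 + 10 log₁₀(B) + NF
10 log₁₀(3.26×10⁷) = 75.13 dB
N = −174 + 75.13 + 2.47 = −96.40 dBm
SNR = P_sig − N = −94.1 − (−96.40) = 2.30 dB → 2.3 dB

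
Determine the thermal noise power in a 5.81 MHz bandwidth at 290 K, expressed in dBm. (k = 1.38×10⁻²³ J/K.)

P_n = kTB = 1.38×10⁻²³ × 290 × 5.81×10⁶ = 2.33×10⁻¹⁴ W
In dBm: 10 log₁₀(2.33×10⁻¹⁴ / 10⁻³) = −106.3 dBm

−106.3 dBm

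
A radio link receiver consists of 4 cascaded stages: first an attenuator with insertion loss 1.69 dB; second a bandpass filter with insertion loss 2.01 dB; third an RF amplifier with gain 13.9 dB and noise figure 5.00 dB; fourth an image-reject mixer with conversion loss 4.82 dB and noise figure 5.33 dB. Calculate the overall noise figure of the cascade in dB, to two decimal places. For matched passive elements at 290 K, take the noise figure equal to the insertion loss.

8.83 dB

Convert to linear (a loss of L dB is a gain of −L dB): F_i = 10^(NF_i/10), G_i = 10^(G_i,dB/10)
  Stage 1: F_1 = 10^(1.69/10) = 1.476, G_1 = 10^(−1.69/10) = 0.6776
  Stage 2: F_2 = 10^(2.01/10) = 1.589, G_2 = 10^(−2.01/10) = 0.6295
  Stage 3: F_3 = 10^(5.00/10) = 3.162, G_3 = 10^(13.9/10) = 24.55
  Stage 4: F_4 = 10^(5.33/10) = 3.412, G_4 = 10^(−4.82/10) = 0.3296
Friis cascade:
  F = 1.476 + (1.589 − 1)/0.6776 + (3.162 − 1)/0.4266 + (3.412 − 1)/10.47 = 7.643
NF = 10 log₁₀(7.643) = 8.83 dB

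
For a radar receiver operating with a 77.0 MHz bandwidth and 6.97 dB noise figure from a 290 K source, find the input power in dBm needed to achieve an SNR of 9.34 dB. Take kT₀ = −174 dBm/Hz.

−78.8 dBm

Sensitivity = −174 + 10 log₁₀(B) + NF + SNR_min
= −174 + 78.86 + 6.97 + 9.34
= −78.83 dBm → −78.8 dBm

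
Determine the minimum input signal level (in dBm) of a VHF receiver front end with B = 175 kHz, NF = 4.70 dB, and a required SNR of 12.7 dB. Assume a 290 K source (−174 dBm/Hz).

Sensitivity = −174 + 10 log₁₀(B) + NF + SNR_min
= −174 + 52.43 + 4.70 + 12.7
= −104.17 dBm → −104.2 dBm

−104.2 dBm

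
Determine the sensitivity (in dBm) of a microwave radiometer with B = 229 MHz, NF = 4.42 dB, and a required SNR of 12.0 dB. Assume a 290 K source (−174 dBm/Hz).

Sensitivity = −174 + 10 log₁₀(B) + NF + SNR_min
= −174 + 83.6 + 4.42 + 12.0
= −73.98 dBm → −74.0 dBm

−74.0 dBm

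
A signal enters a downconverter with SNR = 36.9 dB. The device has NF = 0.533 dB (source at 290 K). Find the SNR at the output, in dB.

By definition F = SNR_in/SNR_out, so in dB: SNR_out = SNR_in − NF
SNR_out = 36.9 − 0.533 = 36.367 dB

36.367 dB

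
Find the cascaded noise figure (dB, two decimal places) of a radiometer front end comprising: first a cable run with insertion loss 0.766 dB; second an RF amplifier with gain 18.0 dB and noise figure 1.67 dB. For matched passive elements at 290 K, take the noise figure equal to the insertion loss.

Convert to linear (a loss of L dB is a gain of −L dB): F_i = 10^(NF_i/10), G_i = 10^(G_i,dB/10)
  Stage 1: F_1 = 10^(0.766/10) = 1.193, G_1 = 10^(−0.766/10) = 0.8383
  Stage 2: F_2 = 10^(1.67/10) = 1.469, G_2 = 10^(18.0/10) = 63.10
Friis cascade:
  F = 1.193 + (1.469 − 1)/0.8383 = 1.752
NF = 10 log₁₀(1.752) = 2.44 dB

2.44 dB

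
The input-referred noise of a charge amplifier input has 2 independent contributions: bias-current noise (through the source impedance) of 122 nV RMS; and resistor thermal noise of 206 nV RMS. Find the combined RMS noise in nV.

Uncorrelated sources add in power (mean-square): V_tot = √(ΣV_i²)
V_tot = √[(1.22×10⁻⁷)² + (2.06×10⁻⁷)²] = 2.39×10⁻⁷ V = 239 nV

239 nV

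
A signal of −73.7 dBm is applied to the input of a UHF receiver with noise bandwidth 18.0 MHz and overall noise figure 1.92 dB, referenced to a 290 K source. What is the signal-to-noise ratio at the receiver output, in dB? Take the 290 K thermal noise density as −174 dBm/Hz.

Noise floor: N = −174 + 10 log₁₀(B) + NF
10 log₁₀(1.80×10⁷) = 72.55 dB
N = −174 + 72.55 + 1.92 = −99.53 dBm
SNR = P_sig − N = −73.7 − (−99.53) = 25.83 dB → 25.8 dB

25.8 dB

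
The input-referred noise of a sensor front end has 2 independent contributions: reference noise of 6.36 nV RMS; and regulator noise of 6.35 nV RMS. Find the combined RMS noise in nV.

8.99 nV

Uncorrelated sources add in power (mean-square): V_tot = √(ΣV_i²)
V_tot = √[(6.36×10⁻⁹)² + (6.35×10⁻⁹)²] = 8.99×10⁻⁹ V = 8.99 nV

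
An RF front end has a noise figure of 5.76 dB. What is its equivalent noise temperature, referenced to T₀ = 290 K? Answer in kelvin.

802 K

F = 10^(5.76/10) = 3.76704
T_e = (F − 1)·T₀ = (3.76704 − 1) × 290 = 802 K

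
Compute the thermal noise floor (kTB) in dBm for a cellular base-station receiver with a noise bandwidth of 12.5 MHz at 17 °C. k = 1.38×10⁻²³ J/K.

T = 17 °C + 273.15 = 290.15 K
P_n = kTB = 1.38×10⁻²³ × 290.15 × 1.25×10⁷ = 5.01×10⁻¹⁴ W
In dBm: 10 log₁₀(5.01×10⁻¹⁴ / 10⁻³) = −103.0 dBm

−103.0 dBm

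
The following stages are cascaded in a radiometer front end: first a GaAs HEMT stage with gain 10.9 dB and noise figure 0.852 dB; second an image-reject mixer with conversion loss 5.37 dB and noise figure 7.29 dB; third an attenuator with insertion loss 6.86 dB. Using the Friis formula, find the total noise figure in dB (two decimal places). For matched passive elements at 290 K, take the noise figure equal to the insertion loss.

Convert to linear (a loss of L dB is a gain of −L dB): F_i = 10^(NF_i/10), G_i = 10^(G_i,dB/10)
  Stage 1: F_1 = 10^(0.852/10) = 1.217, G_1 = 10^(10.9/10) = 12.30
  Stage 2: F_2 = 10^(7.29/10) = 5.358, G_2 = 10^(−5.37/10) = 0.2904
  Stage 3: F_3 = 10^(6.86/10) = 4.853, G_3 = 10^(−6.86/10) = 0.2061
Friis cascade:
  F = 1.217 + (5.358 − 1)/12.30 + (4.853 − 1)/3.573 = 2.649
NF = 10 log₁₀(2.649) = 4.23 dB

4.23 dB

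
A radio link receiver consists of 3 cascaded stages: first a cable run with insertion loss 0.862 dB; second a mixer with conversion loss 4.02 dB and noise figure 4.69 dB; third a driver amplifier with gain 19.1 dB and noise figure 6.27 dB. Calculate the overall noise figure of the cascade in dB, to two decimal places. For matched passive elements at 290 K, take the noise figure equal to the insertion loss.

Convert to linear (a loss of L dB is a gain of −L dB): F_i = 10^(NF_i/10), G_i = 10^(G_i,dB/10)
  Stage 1: F_1 = 10^(0.862/10) = 1.220, G_1 = 10^(−0.862/10) = 0.8200
  Stage 2: F_2 = 10^(4.69/10) = 2.944, G_2 = 10^(−4.02/10) = 0.3963
  Stage 3: F_3 = 10^(6.27/10) = 4.236, G_3 = 10^(19.1/10) = 81.28
Friis cascade:
  F = 1.220 + (2.944 − 1)/0.8200 + (4.236 − 1)/0.3249 = 13.55
NF = 10 log₁₀(13.55) = 11.32 dB

11.32 dB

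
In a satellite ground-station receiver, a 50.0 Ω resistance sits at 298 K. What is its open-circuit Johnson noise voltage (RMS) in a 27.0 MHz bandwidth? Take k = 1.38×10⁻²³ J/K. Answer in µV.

V_n = √(4kTRB)
4kTRB = 4 × 1.38×10⁻²³ × 298 × 5.00×10¹ × 2.70×10⁷ = 2.22×10⁻¹¹ V²
V_n = √(2.22×10⁻¹¹) = 4.71×10⁻⁶ V = 4.71 µV

4.71 µV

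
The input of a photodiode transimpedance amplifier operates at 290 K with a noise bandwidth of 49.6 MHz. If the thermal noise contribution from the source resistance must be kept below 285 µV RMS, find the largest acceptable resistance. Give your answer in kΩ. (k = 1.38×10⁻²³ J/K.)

102 kΩ

Johnson–Nyquist: V_n = √(4kTRB) ⇒ R = V_n² / (4kTB)
4kTB = 4 × 1.38×10⁻²³ × 290 × 4.96×10⁷ = 7.94×10⁻¹³
R = (2.85×10⁻⁴)² / 7.94×10⁻¹³ = 1.02×10⁵ Ω = 102 kΩ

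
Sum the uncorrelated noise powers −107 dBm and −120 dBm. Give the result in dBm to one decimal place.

−106.8 dBm

Convert to linear, add, convert back:
P₁ = 2.00×10⁻¹⁴ W, P₂ = 1.00×10⁻¹⁵ W
P_tot = 2.10×10⁻¹⁴ W → 10 log₁₀(P_tot / 10⁻³) = −106.8 dBm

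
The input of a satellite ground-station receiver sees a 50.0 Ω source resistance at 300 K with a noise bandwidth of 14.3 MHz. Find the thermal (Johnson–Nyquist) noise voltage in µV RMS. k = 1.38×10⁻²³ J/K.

V_n = √(4kTRB)
4kTRB = 4 × 1.38×10⁻²³ × 300 × 5.00×10¹ × 1.43×10⁷ = 1.18×10⁻¹¹ V²
V_n = √(1.18×10⁻¹¹) = 3.44×10⁻⁶ V = 3.44 µV

3.44 µV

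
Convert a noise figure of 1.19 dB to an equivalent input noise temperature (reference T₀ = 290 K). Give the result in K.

F = 10^(1.19/10) = 1.31522
T_e = (F − 1)·T₀ = (1.31522 − 1) × 290 = 91.4 K

91.4 K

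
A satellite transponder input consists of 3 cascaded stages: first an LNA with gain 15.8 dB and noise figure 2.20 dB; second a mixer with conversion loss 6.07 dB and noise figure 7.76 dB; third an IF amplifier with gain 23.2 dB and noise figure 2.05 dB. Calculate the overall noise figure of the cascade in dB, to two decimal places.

2.68 dB

Convert to linear (a loss of L dB is a gain of −L dB): F_i = 10^(NF_i/10), G_i = 10^(G_i,dB/10)
  Stage 1: F_1 = 10^(2.20/10) = 1.660, G_1 = 10^(15.8/10) = 38.02
  Stage 2: F_2 = 10^(7.76/10) = 5.970, G_2 = 10^(−6.07/10) = 0.2472
  Stage 3: F_3 = 10^(2.05/10) = 1.603, G_3 = 10^(23.2/10) = 208.9
Friis cascade:
  F = 1.660 + (5.970 − 1)/38.02 + (1.603 − 1)/9.397 = 1.855
NF = 10 log₁₀(1.855) = 2.68 dB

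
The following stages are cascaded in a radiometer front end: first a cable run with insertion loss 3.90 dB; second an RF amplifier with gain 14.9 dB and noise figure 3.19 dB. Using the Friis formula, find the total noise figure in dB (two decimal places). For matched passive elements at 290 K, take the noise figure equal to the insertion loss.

Convert to linear (a loss of L dB is a gain of −L dB): F_i = 10^(NF_i/10), G_i = 10^(G_i,dB/10)
  Stage 1: F_1 = 10^(3.90/10) = 2.455, G_1 = 10^(−3.90/10) = 0.4074
  Stage 2: F_2 = 10^(3.19/10) = 2.084, G_2 = 10^(14.9/10) = 30.90
Friis cascade:
  F = 2.455 + (2.084 − 1)/0.4074 = 5.117
NF = 10 log₁₀(5.117) = 7.09 dB

7.09 dB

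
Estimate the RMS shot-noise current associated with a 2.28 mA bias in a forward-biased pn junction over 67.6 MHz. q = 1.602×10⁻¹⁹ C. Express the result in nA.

I_n = √(2qI·B)
2qI·B = 2 × 1.602×10⁻¹⁹ × 2.28×10⁻³ × 6.76×10⁷ = 4.94×10⁻¹⁴ A²
I_n = √(4.94×10⁻¹⁴) = 2.22×10⁻⁷ A = 222 nA

222 nA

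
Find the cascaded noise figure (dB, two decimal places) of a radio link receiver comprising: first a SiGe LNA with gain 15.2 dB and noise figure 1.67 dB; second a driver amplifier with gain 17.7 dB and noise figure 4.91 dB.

Convert to linear (a loss of L dB is a gain of −L dB): F_i = 10^(NF_i/10), G_i = 10^(G_i,dB/10)
  Stage 1: F_1 = 10^(1.67/10) = 1.469, G_1 = 10^(15.2/10) = 33.11
  Stage 2: F_2 = 10^(4.91/10) = 3.097, G_2 = 10^(17.7/10) = 58.88
Friis cascade:
  F = 1.469 + (3.097 − 1)/33.11 = 1.532
NF = 10 log₁₀(1.532) = 1.85 dB

1.85 dB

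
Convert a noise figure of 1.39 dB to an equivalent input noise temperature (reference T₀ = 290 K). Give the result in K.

109 K

F = 10^(1.39/10) = 1.37721
T_e = (F − 1)·T₀ = (1.37721 − 1) × 290 = 109 K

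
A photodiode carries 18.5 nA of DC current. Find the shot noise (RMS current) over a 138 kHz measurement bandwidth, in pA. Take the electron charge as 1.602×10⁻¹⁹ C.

28.6 pA

I_n = √(2qI·B)
2qI·B = 2 × 1.602×10⁻¹⁹ × 1.85×10⁻⁸ × 1.38×10⁵ = 8.18×10⁻²² A²
I_n = √(8.18×10⁻²²) = 2.86×10⁻¹¹ A = 28.6 pA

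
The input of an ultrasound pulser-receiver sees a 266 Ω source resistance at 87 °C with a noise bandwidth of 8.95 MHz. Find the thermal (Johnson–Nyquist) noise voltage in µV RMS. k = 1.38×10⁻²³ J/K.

6.88 µV

T = 87 °C + 273.15 = 360.15 K
V_n = √(4kTRB)
4kTRB = 4 × 1.38×10⁻²³ × 360.15 × 2.66×10² × 8.95×10⁶ = 4.73×10⁻¹¹ V²
V_n = √(4.73×10⁻¹¹) = 6.88×10⁻⁶ V = 6.88 µV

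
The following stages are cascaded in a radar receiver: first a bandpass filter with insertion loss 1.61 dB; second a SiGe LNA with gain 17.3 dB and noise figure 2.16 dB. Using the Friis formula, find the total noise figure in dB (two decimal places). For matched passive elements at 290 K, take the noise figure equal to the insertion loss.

Convert to linear (a loss of L dB is a gain of −L dB): F_i = 10^(NF_i/10), G_i = 10^(G_i,dB/10)
  Stage 1: F_1 = 10^(1.61/10) = 1.449, G_1 = 10^(−1.61/10) = 0.6902
  Stage 2: F_2 = 10^(2.16/10) = 1.644, G_2 = 10^(17.3/10) = 53.70
Friis cascade:
  F = 1.449 + (1.644 − 1)/0.6902 = 2.382
NF = 10 log₁₀(2.382) = 3.77 dB

3.77 dB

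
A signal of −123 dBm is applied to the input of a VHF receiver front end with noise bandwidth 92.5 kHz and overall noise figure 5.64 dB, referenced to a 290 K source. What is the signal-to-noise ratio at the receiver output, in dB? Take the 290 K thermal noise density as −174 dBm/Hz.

−4.3 dB

Noise floor: N = −174 + 10 log₁₀(B) + NF
10 log₁₀(9.25×10⁴) = 49.66 dB
N = −174 + 49.66 + 5.64 = −118.70 dBm
SNR = P_sig − N = −123 − (−118.70) = −4.30 dB → −4.3 dB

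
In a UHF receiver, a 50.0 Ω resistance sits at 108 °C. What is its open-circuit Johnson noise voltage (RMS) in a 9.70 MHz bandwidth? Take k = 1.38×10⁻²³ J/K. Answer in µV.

3.19 µV

T = 108 °C + 273.15 = 381.15 K
V_n = √(4kTRB)
4kTRB = 4 × 1.38×10⁻²³ × 381.15 × 5.00×10¹ × 9.70×10⁶ = 1.02×10⁻¹¹ V²
V_n = √(1.02×10⁻¹¹) = 3.19×10⁻⁶ V = 3.19 µV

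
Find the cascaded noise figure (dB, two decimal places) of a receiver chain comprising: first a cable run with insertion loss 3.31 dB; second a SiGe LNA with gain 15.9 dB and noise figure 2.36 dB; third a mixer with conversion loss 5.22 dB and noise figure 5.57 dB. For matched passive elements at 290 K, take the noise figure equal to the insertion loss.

5.84 dB

Convert to linear (a loss of L dB is a gain of −L dB): F_i = 10^(NF_i/10), G_i = 10^(G_i,dB/10)
  Stage 1: F_1 = 10^(3.31/10) = 2.143, G_1 = 10^(−3.31/10) = 0.4667
  Stage 2: F_2 = 10^(2.36/10) = 1.722, G_2 = 10^(15.9/10) = 38.90
  Stage 3: F_3 = 10^(5.57/10) = 3.606, G_3 = 10^(−5.22/10) = 0.3006
Friis cascade:
  F = 2.143 + (1.722 − 1)/0.4667 + (3.606 − 1)/18.16 = 3.833
NF = 10 log₁₀(3.833) = 5.84 dB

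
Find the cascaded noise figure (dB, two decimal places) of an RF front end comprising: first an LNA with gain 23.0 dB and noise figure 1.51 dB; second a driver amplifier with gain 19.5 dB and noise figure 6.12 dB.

Convert to linear (a loss of L dB is a gain of −L dB): F_i = 10^(NF_i/10), G_i = 10^(G_i,dB/10)
  Stage 1: F_1 = 10^(1.51/10) = 1.416, G_1 = 10^(23.0/10) = 199.5
  Stage 2: F_2 = 10^(6.12/10) = 4.093, G_2 = 10^(19.5/10) = 89.13
Friis cascade:
  F = 1.416 + (4.093 − 1)/199.5 = 1.431
NF = 10 log₁₀(1.431) = 1.56 dB

1.56 dB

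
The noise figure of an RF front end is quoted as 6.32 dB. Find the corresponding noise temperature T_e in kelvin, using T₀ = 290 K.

F = 10^(6.32/10) = 4.28549
T_e = (F − 1)·T₀ = (4.28549 − 1) × 290 = 953 K

953 K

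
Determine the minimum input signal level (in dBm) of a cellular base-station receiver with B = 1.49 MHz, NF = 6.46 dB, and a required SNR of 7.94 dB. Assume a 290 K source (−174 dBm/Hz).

Sensitivity = −174 + 10 log₁₀(B) + NF + SNR_min
= −174 + 61.73 + 6.46 + 7.94
= −97.87 dBm → −97.9 dBm

−97.9 dBm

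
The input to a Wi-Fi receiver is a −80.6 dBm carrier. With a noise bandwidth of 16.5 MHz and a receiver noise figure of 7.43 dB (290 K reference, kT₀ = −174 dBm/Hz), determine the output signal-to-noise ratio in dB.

13.8 dB

Noise floor: N = −174 + 10 log₁₀(B) + NF
10 log₁₀(1.65×10⁷) = 72.17 dB
N = −174 + 72.17 + 7.43 = −94.40 dBm
SNR = P_sig − N = −80.6 − (−94.40) = 13.80 dB → 13.8 dB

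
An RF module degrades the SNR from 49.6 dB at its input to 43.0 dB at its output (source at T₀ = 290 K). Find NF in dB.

6.6 dB

NF (dB) = SNR_in(dB) − SNR_out(dB) when the source is at T₀
NF = 49.6 − 43.0 = 6.6 dB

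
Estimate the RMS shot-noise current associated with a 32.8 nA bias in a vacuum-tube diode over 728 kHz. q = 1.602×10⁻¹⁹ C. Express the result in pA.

I_n = √(2qI·B)
2qI·B = 2 × 1.602×10⁻¹⁹ × 3.28×10⁻⁸ × 7.28×10⁵ = 7.65×10⁻²¹ A²
I_n = √(7.65×10⁻²¹) = 8.75×10⁻¹¹ A = 87.5 pA

87.5 pA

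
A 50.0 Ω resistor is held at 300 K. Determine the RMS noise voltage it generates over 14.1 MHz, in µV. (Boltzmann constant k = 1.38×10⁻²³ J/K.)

3.42 µV

V_n = √(4kTRB)
4kTRB = 4 × 1.38×10⁻²³ × 300 × 5.00×10¹ × 1.41×10⁷ = 1.17×10⁻¹¹ V²
V_n = √(1.17×10⁻¹¹) = 3.42×10⁻⁶ V = 3.42 µV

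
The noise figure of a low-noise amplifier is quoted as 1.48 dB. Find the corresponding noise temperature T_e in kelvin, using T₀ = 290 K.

118 K

F = 10^(1.48/10) = 1.40605
T_e = (F − 1)·T₀ = (1.40605 − 1) × 290 = 118 K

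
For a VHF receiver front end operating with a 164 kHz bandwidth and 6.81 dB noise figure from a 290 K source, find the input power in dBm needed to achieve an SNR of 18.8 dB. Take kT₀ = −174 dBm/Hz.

−96.2 dBm

Sensitivity = −174 + 10 log₁₀(B) + NF + SNR_min
= −174 + 52.15 + 6.81 + 18.8
= −96.24 dBm → −96.2 dBm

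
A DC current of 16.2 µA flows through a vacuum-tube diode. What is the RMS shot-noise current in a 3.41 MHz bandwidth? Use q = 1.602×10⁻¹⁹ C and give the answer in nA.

4.21 nA

I_n = √(2qI·B)
2qI·B = 2 × 1.602×10⁻¹⁹ × 1.62×10⁻⁵ × 3.41×10⁶ = 1.77×10⁻¹⁷ A²
I_n = √(1.77×10⁻¹⁷) = 4.21×10⁻⁹ A = 4.21 nA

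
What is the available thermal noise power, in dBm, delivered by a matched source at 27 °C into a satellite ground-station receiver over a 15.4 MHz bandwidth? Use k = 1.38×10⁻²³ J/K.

T = 27 °C + 273.15 = 300.15 K
P_n = kTB = 1.38×10⁻²³ × 300.15 × 1.54×10⁷ = 6.38×10⁻¹⁴ W
In dBm: 10 log₁₀(6.38×10⁻¹⁴ / 10⁻³) = −102.0 dBm

−102.0 dBm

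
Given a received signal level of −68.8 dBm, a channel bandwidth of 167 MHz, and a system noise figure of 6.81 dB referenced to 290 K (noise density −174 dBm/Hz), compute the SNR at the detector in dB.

16.2 dB

Noise floor: N = −174 + 10 log₁₀(B) + NF
10 log₁₀(1.67×10⁸) = 82.23 dB
N = −174 + 82.23 + 6.81 = −84.96 dBm
SNR = P_sig − N = −68.8 − (−84.96) = 16.16 dB → 16.2 dB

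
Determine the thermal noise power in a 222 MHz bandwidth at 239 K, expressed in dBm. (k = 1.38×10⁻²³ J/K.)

P_n = kTB = 1.38×10⁻²³ × 239 × 2.22×10⁸ = 7.32×10⁻¹³ W
In dBm: 10 log₁₀(7.32×10⁻¹³ / 10⁻³) = −91.4 dBm

−91.4 dBm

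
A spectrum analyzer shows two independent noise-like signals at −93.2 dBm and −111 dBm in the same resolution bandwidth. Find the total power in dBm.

Convert to linear, add, convert back:
P₁ = 4.79×10⁻¹³ W, P₂ = 7.94×10⁻¹⁵ W
P_tot = 4.87×10⁻¹³ W → 10 log₁₀(P_tot / 10⁻³) = −93.1 dBm

−93.1 dBm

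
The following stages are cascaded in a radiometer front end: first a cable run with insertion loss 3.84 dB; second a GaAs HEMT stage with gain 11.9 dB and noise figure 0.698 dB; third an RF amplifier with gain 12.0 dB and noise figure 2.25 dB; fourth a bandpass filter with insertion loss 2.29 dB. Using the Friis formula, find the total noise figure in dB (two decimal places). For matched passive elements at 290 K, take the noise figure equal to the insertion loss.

4.71 dB

Convert to linear (a loss of L dB is a gain of −L dB): F_i = 10^(NF_i/10), G_i = 10^(G_i,dB/10)
  Stage 1: F_1 = 10^(3.84/10) = 2.421, G_1 = 10^(−3.84/10) = 0.4130
  Stage 2: F_2 = 10^(0.698/10) = 1.174, G_2 = 10^(11.9/10) = 15.49
  Stage 3: F_3 = 10^(2.25/10) = 1.679, G_3 = 10^(12.0/10) = 15.85
  Stage 4: F_4 = 10^(2.29/10) = 1.694, G_4 = 10^(−2.29/10) = 0.5902
Friis cascade:
  F = 2.421 + (1.174 − 1)/0.4130 + (1.679 − 1)/6.397 + (1.694 − 1)/101.4 = 2.956
NF = 10 log₁₀(2.956) = 4.71 dB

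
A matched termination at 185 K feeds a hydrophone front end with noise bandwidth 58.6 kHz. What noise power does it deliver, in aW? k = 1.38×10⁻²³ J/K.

P_n = kTB = 1.38×10⁻²³ × 185 × 5.86×10⁴ = 1.50×10⁻¹⁶ W = 150 aW

150 aW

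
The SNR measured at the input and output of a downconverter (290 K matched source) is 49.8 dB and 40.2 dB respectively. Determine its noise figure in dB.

9.6 dB

NF (dB) = SNR_in(dB) − SNR_out(dB) when the source is at T₀
NF = 49.8 − 40.2 = 9.6 dB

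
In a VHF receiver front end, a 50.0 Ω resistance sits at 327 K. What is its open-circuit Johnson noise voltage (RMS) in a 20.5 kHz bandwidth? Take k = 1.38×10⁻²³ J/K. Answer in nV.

136 nV

V_n = √(4kTRB)
4kTRB = 4 × 1.38×10⁻²³ × 327 × 5.00×10¹ × 2.05×10⁴ = 1.85×10⁻¹⁴ V²
V_n = √(1.85×10⁻¹⁴) = 1.36×10⁻⁷ V = 136 nV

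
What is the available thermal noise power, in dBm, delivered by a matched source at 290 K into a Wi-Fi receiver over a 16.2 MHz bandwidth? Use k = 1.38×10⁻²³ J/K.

P_n = kTB = 1.38×10⁻²³ × 290 × 1.62×10⁷ = 6.48×10⁻¹⁴ W
In dBm: 10 log₁₀(6.48×10⁻¹⁴ / 10⁻³) = −101.9 dBm

−101.9 dBm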